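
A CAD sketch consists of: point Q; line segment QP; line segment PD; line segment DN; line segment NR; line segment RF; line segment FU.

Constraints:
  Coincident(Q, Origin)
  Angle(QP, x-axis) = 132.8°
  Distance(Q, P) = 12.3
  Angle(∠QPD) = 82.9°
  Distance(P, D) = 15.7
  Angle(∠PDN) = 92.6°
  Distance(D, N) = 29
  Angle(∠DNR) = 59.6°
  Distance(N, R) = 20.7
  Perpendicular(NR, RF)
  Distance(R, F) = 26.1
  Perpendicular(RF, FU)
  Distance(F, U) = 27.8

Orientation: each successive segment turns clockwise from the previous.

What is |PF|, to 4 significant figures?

11.51

Q is at the origin; QP runs at 132.8° with length 12.3, so P = (-8.357, 9.025). ∠QPD = 82.9° gives PD at 35.70° from the x-axis; with |PD| = 15.7, D = (4.393, 18.19). ∠PDN = 92.6° gives DN at -51.70° from the x-axis; with |DN| = 29.0, N = (22.37, -4.572). ∠DNR = 59.6° gives NR at -172.1° from the x-axis; with |NR| = 20.7, R = (1.863, -7.417). NR is perpendicular to RF, so RF runs at 97.90°; with |RF| = 26.1, F = (-1.725, 18.44). Then |PF| = |F − P| = 11.51.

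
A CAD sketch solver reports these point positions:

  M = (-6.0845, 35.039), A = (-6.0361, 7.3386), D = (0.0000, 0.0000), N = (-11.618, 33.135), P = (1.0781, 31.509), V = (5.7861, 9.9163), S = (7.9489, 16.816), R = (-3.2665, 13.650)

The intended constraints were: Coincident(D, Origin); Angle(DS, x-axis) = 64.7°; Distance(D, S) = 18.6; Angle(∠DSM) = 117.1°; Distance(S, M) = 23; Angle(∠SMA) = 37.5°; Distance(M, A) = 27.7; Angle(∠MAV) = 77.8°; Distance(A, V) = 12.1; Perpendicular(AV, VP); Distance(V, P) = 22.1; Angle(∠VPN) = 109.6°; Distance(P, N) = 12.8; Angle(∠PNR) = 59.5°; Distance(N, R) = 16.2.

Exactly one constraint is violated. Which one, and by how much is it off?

Distance(N, R) = 16.2 — off by 5.00.

D = (0.00, 0.00) ✓; DS at 64.70° ✓; |DS| = 18.60 ✓; ∠DSM = 117.1° ✓; |SM| = 23.00 ✓; ∠SMA = 37.50° ✓; |MA| = 27.70 ✓; ∠MAV = 77.80° ✓; |AV| = 12.10 ✓; ∠(AV, VP) = 90.00° ✓; |VP| = 22.10 ✓; ∠VPN = 109.6° ✓; |PN| = 12.80 ✓; ∠PNR = 59.50° ✓; |NR| = 21.20 ✗.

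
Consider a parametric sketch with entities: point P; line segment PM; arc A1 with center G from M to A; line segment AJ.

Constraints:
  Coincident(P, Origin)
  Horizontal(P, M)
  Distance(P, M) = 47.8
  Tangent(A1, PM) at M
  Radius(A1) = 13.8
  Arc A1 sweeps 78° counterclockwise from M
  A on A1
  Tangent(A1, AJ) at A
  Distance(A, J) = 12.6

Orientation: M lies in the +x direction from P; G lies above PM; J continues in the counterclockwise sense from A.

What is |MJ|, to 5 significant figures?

28.295

On A1, M sits at bearing -90° from G; a 78° counterclockwise sweep puts A at bearing -12°, so A = G + 13.8·(cos -12°, sin -12°) = (61.298, 10.931). A1 meets AJ tangentially, so GA is at right angles to AJ, so AJ runs along (−sin -12°, cos -12°); with |AJ| = 12.6, J = (63.918, 23.255). Then |MJ| = |J − M| = 28.295.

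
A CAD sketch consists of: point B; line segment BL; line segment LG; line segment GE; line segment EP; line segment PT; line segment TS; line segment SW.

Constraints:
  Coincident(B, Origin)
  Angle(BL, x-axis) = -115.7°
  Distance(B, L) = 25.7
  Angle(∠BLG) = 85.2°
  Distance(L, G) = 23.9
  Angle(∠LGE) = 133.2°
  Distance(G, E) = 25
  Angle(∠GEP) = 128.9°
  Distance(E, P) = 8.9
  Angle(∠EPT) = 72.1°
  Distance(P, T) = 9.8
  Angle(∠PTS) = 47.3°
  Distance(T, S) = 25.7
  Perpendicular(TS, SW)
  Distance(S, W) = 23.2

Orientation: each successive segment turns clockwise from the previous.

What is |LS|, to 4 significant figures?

56.48

B is at the origin; BL runs at -115.7° with length 25.7, so L = (-11.15, -23.16). ∠BLG = 85.2° gives LG at 149.5° from the x-axis; with |LG| = 23.9, G = (-31.74, -11.03). ∠LGE = 133.2° gives GE at 102.7° from the x-axis; with |GE| = 25.0, E = (-37.23, 13.36). ∠GEP = 128.9° gives EP at 51.60° from the x-axis; with |EP| = 8.9, P = (-31.71, 20.34). ∠EPT = 72.1° gives PT at -56.30° from the x-axis; with |PT| = 9.8, T = (-26.27, 12.18). ∠PTS = 47.3° gives TS at 171.0° from the x-axis; with |TS| = 25.7, S = (-51.65, 16.20). Then |LS| = |S − L| = 56.48.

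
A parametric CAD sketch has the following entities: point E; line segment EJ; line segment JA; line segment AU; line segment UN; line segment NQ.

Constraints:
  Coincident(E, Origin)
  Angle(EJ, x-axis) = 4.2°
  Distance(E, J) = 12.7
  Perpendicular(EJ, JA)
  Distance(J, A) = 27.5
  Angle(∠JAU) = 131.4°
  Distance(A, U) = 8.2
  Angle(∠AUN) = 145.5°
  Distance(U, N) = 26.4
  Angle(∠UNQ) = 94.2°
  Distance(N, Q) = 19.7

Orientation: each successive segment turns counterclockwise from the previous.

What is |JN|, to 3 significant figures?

48.5

E is at the origin; EJ runs at 4.2° with length 12.7, so J = (12.7, 0.930). EJ ⟂ JA, so JA runs at 94.2°; with |JA| = 27.5, A = (10.7, 28.4). ∠JAU = 131.4° gives AU at 143° from the x-axis; with |AU| = 8.2, U = (4.12, 33.3). ∠AUN = 145.5° gives UN at 177° from the x-axis; with |UN| = 26.4, N = (-22.3, 34.6). Then |JN| = |N − J| = 48.5.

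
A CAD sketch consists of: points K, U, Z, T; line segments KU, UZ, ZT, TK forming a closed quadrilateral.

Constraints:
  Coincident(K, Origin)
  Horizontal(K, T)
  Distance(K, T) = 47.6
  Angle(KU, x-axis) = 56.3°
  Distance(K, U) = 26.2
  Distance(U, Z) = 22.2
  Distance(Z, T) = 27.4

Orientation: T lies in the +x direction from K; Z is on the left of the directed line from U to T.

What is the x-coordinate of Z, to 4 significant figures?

36.50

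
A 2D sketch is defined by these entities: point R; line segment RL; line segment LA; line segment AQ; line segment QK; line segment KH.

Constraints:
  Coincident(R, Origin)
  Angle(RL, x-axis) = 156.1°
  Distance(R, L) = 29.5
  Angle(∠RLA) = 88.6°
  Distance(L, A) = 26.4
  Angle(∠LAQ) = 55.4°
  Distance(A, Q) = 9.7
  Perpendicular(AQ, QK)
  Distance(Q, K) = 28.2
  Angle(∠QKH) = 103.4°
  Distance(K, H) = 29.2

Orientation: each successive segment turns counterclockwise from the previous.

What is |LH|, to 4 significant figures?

36.20

AQ ⟂ QK, so QK runs at 102.1°; with |QK| = 28.2, K = (-33.50, 17.17). ∠QKH = 103.4° gives KH at 178.7° from the x-axis; with |KH| = 29.2, H = (-62.69, 17.83). Then |LH| = |H − L| = 36.20.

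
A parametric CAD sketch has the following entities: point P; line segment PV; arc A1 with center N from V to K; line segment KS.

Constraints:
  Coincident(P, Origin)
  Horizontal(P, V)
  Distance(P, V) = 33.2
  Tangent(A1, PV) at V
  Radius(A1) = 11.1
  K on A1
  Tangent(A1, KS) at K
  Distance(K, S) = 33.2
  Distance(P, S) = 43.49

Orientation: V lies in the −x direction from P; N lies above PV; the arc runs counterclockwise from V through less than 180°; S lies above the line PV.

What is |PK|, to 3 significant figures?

24.0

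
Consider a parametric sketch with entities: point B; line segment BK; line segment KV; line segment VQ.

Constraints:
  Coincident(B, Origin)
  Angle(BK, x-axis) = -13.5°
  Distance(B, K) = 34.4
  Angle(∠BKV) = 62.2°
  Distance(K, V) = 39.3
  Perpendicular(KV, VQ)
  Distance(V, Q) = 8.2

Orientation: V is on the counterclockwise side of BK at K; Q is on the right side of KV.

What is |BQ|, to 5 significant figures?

45.090

∠BKV = 62.2°, so KV runs at -13.5° + (180° − 62.2°) = 104.30° from the x-axis; with |KV| = 39.3, V = K + 39.3·(cos 104.30°, sin 104.30°) = (23.742, 30.052). KV ⟂ VQ; with |VQ| = 8.2 on the right of KV, Q = V + 8.2·(0.96902, 0.24700) = (31.688, 32.077). Then |BQ| = |Q − B| = 45.090.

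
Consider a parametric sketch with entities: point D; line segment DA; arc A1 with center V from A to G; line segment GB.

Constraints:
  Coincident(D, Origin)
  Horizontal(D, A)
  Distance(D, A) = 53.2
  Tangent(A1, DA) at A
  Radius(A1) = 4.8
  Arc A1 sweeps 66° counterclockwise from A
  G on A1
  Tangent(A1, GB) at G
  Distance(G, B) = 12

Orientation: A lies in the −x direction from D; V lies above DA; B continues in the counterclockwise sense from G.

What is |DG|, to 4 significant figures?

48.90

D is at the origin; DA is horizontal with |DA| = 53.2 and A on the −x side, so A = (-53.20, 0.000). Since A1 is tangent to DA there, VA ⟂ DA, so V = A + (0, 4.8) = (-53.20, 4.800). On A1, A sits at bearing -90° from V; a 66° counterclockwise sweep puts G at bearing -24°, so G = V + 4.8·(cos -24°, sin -24°) = (-48.81, 2.848). Then |DG| = |G − D| = 48.90.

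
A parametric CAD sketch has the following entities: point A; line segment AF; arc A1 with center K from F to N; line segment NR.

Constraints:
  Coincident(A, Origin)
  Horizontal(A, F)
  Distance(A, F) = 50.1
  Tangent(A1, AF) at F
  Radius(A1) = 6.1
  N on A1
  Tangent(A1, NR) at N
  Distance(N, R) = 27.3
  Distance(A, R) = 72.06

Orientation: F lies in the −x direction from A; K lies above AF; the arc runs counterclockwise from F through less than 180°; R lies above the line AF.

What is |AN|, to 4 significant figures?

47.13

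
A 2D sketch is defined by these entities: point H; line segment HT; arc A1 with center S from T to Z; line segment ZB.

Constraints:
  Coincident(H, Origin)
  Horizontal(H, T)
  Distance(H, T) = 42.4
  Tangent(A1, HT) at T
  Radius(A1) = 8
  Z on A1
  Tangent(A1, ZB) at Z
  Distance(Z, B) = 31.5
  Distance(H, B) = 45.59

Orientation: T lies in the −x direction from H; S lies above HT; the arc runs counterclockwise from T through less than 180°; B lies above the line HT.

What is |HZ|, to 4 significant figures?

35.16

Checks: |SZ| = 8.000 ✓; ∠(SZ, ZB) = 90.00° ✓; |ZB| = 31.50 ✓; |HB| = 45.59 ✓.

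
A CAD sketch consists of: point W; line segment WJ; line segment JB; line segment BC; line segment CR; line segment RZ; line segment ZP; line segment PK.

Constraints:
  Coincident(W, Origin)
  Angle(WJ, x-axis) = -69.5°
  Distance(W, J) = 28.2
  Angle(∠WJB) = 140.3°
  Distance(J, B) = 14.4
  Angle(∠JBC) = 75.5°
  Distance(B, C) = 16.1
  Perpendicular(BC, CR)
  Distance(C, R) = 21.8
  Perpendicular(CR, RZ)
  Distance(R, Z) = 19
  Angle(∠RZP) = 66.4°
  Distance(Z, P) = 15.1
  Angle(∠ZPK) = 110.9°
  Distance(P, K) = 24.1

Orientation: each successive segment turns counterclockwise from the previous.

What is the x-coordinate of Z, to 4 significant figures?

0.5791

BC is perpendicular to CR, so CR runs at 164.7°; with |CR| = 21.8, R = (5.593, -12.29). CR ⟂ RZ, so RZ runs at -105.3°; with |RZ| = 19.0, Z = (0.5791, -30.62). So Z.x = 0.5791.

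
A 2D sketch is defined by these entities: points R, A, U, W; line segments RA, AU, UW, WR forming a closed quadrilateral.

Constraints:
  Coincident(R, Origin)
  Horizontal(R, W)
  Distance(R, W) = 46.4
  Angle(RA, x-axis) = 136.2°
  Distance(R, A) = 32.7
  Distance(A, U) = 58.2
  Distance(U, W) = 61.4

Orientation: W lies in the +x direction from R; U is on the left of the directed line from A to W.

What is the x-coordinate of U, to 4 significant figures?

23.42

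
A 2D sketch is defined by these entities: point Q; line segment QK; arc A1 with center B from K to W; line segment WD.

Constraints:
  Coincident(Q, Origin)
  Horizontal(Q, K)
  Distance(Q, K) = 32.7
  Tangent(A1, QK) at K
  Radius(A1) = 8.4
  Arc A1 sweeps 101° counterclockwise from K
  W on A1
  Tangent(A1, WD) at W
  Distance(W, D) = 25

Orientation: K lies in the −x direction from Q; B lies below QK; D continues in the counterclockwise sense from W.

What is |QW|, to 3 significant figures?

42.1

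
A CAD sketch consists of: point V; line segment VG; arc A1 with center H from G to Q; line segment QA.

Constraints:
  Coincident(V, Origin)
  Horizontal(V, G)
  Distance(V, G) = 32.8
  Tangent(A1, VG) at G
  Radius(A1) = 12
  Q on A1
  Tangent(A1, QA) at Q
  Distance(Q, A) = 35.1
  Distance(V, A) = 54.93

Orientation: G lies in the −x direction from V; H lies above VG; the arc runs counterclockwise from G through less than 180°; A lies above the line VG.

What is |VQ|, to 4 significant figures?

25.01

V is at the origin; VG is horizontal with |VG| = 32.8 and G on the −x side, so G = (-32.80, 0.000). A1 meets VG tangentially, so HG is at right angles to VG, so H = G + (0, 12) = (-32.80, 12.00). Since HQ ⟂ QA (tangency), |HA| = √(12.0² + 35.1²) = 37.09 regardless of where Q sits on A1. So A lies on both circle(V, 54.93) and circle(H, 37.09); the above-VG intersection is A = (-25.89, 48.45). Q is the foot of the tangent from A: Q = (-20.92, 13.70).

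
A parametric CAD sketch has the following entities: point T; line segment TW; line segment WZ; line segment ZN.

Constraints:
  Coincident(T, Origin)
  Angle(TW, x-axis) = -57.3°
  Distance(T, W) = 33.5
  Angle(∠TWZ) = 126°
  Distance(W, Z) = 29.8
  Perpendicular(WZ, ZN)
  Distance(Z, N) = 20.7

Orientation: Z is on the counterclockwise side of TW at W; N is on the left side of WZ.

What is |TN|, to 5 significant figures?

49.903

T is at the origin; TW runs at -57.3° with length 33.5, so W = 33.5·(cos -57.3°, sin -57.3°) = (18.098, -28.191). ∠TWZ = 126.0°, so WZ runs at -57.3° + (180° − 126.0°) = -3.3000° from the x-axis; with |WZ| = 29.8, Z = W + 29.8·(cos -3.3000°, sin -3.3000°) = (47.849, -29.906). WZ ⟂ ZN; with |ZN| = 20.7 on the left of WZ, N = Z + 20.7·(0.057564, 0.99834) = (49.040, -9.2403). Then |TN| = |N − T| = 49.903.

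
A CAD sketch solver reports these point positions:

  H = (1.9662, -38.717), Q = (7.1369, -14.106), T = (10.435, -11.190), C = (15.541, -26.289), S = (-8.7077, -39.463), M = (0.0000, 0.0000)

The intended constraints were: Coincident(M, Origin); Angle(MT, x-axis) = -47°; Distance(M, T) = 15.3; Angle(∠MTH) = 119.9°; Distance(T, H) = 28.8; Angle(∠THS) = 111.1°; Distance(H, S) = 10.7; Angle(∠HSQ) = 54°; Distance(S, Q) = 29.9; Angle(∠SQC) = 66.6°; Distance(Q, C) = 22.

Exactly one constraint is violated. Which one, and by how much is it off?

Distance(Q, C) = 22 — off by 7.20.

M = (0.00, 0.00) ✓; MT at -47.00° ✓; |MT| = 15.30 ✓; ∠MTH = 119.9° ✓; |TH| = 28.80 ✓; ∠THS = 111.1° ✓; |HS| = 10.70 ✓; ∠HSQ = 54.00° ✓; |SQ| = 29.90 ✓; ∠SQC = 66.60° ✓; |QC| = 14.80 ✗.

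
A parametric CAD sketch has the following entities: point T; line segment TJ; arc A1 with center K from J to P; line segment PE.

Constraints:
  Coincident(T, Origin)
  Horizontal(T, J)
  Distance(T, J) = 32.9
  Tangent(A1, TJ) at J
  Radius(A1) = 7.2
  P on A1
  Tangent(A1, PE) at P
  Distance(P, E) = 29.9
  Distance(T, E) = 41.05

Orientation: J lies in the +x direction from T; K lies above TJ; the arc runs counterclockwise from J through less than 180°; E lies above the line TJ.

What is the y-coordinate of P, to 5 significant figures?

11.521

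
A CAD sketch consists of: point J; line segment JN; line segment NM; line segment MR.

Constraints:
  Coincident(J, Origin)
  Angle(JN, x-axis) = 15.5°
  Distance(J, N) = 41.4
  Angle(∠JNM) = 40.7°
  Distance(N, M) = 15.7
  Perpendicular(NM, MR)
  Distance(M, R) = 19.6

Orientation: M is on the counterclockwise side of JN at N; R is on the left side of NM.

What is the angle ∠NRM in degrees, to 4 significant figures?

38.70°

∠JNM = 40.7°, so NM runs at 15.5° + (180° − 40.7°) = 154.8° from the x-axis; with |NM| = 15.7, M = N + 15.7·(cos 154.8°, sin 154.8°) = (25.69, 17.75). The perpendicularity gives MR at right angles to NM; with |MR| = 19.6 on the left of NM, R = M + 19.6·(-0.4258, -0.9048) = (17.34, 0.01379). Then cos ∠NRM = RN·RM / (|RN||RM|), giving 38.70°.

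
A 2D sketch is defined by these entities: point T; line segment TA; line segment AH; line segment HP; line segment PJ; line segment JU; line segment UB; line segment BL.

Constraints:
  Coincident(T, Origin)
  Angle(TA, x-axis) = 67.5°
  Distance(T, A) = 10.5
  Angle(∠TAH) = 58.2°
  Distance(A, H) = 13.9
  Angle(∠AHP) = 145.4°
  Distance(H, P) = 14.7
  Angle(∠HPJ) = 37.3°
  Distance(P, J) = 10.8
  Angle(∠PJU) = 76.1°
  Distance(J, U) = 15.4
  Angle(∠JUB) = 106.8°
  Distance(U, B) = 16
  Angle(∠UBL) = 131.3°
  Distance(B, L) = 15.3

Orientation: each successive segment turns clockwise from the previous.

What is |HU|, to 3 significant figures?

7.59

∠HPJ = 37.3° gives PJ at 128° from the x-axis; with |PJ| = 10.8, J = (5.70, -7.82). ∠PJU = 76.1° gives JU at 24.5° from the x-axis; with |JU| = 15.4, U = (19.7, -1.43). Then |HU| = |U − H| = 7.59.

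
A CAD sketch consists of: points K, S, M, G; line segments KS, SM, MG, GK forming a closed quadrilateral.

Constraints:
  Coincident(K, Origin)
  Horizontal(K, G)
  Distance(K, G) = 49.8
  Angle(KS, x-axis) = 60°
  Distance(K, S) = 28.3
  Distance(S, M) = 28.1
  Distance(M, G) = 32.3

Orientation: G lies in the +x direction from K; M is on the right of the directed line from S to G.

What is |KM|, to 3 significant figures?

18.0

K is at the origin; KG is horizontal with |KG| = 49.8 and G in +x, so G = (49.8, 0). KS runs at 60.0° with |KS| = 28.3, so S = (14.2, 24.5). M is determined by |SM| = 28.1 and |MG| = 32.3 together: it lies at the intersection of circle(S, 28.1) and circle(G, 32.3). With |SG| = 43.3, the foot of the radical line on SG is 18.7 from S and the perpendicular offset is √(28.1² − 18.7²) = 21.0. Taking the right-of-SG solution: M = (17.7, -3.37).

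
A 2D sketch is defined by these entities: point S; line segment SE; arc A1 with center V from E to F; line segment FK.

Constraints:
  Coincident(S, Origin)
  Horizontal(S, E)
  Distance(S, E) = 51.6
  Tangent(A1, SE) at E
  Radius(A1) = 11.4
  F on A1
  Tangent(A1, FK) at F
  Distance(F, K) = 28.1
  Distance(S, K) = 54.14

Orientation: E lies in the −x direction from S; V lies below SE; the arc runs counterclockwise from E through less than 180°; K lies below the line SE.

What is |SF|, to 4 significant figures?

62.41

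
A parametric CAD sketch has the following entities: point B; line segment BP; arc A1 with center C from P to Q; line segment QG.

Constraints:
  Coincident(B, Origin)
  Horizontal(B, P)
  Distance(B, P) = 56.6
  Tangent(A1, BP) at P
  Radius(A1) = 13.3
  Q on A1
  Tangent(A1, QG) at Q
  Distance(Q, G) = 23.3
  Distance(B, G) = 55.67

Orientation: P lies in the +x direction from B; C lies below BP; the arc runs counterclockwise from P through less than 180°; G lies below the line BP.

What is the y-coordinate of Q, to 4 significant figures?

-12.78

B is at the origin; B and P share the same y with |BP| = 56.6 and P on the +x side, so P = (56.60, 0.000). Since A1 is tangent to BP there, CP ⟂ BP, so C = P + (0, -13.3) = (56.60, -13.30). Since CQ ⟂ QG (tangency), |CG| = √(13.3² + 23.3²) = 26.83 regardless of where Q sits on A1. So G lies on both circle(B, 55.67) and circle(C, 26.83); the below-BP intersection is G = (42.41, -36.07). Q is the foot of the tangent from G: Q = (43.31, -12.78).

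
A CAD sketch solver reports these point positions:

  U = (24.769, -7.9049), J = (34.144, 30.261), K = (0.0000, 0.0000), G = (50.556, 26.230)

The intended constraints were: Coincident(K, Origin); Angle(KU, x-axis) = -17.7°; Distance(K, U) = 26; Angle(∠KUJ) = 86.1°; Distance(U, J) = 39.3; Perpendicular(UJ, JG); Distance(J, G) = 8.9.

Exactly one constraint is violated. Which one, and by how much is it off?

Distance(J, G) = 8.9 — off by 8.00.

K = (0.00, 0.00) ✓; KU at -17.70° ✓; |KU| = 26.00 ✓; ∠KUJ = 86.10° ✓; |UJ| = 39.30 ✓; ∠(UJ, JG) = 90.00° ✓; |JG| = 16.90 ✗.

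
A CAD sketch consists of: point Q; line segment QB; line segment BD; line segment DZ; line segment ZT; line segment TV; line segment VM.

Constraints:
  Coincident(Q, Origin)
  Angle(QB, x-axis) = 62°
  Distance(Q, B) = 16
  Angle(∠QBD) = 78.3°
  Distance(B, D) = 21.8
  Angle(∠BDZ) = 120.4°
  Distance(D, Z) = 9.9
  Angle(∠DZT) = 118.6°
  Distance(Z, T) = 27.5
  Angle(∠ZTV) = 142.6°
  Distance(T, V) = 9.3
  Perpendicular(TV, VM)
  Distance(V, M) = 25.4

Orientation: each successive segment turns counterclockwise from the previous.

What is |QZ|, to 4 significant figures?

24.62

∠QBD = 78.3° gives BD at 163.7° from the x-axis; with |BD| = 21.8, D = (-13.41, 20.25). ∠BDZ = 120.4° gives DZ at -136.7° from the x-axis; with |DZ| = 9.9, Z = (-20.62, 13.46). Then |QZ| = |Z − Q| = 24.62.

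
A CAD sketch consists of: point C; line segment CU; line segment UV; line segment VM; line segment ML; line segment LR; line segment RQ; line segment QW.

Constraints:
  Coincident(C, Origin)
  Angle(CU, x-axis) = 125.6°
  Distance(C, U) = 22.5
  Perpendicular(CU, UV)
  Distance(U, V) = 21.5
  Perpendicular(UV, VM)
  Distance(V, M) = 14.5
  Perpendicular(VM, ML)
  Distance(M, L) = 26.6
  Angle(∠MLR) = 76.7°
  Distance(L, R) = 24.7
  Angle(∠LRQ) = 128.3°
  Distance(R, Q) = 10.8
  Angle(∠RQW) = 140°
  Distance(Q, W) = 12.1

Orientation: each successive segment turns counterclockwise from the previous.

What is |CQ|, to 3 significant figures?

38.0

C is at the origin; CU runs at 125.6° with length 22.5, so U = (-13.1, 18.3). CU ⟂ UV, so UV runs at -144°; with |UV| = 21.5, V = (-30.6, 5.78). UV ⟂ VM, so VM runs at -54.4°; with |VM| = 14.5, M = (-22.1, -6.01). VM ⟂ ML, so ML runs at 35.6°; with |ML| = 26.6, L = (-0.510, 9.47). ∠MLR = 76.7° gives LR at 139° from the x-axis; with |LR| = 24.7, R = (-19.1, 25.7). ∠LRQ = 128.3° gives RQ at -169° from the x-axis; with |RQ| = 10.8, Q = (-29.7, 23.7). Then |CQ| = |Q − C| = 38.0.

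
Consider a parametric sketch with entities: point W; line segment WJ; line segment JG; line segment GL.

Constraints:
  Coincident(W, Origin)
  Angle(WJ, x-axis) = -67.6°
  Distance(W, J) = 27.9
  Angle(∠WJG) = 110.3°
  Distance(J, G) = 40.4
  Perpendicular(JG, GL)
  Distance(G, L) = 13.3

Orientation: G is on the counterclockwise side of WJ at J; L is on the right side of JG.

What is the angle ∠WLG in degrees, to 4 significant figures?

51.76°

W is at the origin; WJ runs at -67.6° with length 27.9, so J = 27.9·(cos -67.6°, sin -67.6°) = (10.63, -25.79). ∠WJG = 110.3°, so JG runs at -67.6° + (180° − 110.3°) = 2.100° from the x-axis; with |JG| = 40.4, G = J + 40.4·(cos 2.100°, sin 2.100°) = (51.00, -24.31). JG ⟂ GL; with |GL| = 13.3 on the right of JG, L = G + 13.3·(0.03664, -0.9993) = (51.49, -37.61). Then cos ∠WLG = LW·LG / (|LW||LG|), giving 51.76°.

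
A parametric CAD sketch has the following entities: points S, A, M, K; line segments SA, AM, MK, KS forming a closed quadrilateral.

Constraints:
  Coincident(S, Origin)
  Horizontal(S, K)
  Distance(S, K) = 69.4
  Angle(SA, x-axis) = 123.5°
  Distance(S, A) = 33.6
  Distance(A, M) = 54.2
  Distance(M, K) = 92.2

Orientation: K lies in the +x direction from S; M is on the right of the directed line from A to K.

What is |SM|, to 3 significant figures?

32.4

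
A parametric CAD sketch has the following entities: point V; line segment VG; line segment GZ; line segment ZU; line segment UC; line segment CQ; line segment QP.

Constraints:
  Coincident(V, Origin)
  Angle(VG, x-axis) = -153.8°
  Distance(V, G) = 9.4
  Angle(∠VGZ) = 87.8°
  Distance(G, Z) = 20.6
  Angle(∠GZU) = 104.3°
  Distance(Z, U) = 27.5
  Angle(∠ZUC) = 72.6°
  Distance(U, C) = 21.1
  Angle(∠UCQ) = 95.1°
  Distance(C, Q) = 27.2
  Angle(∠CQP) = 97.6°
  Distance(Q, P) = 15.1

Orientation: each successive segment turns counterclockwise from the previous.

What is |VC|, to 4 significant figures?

17.18

∠GZU = 104.3° gives ZU at 14.10° from the x-axis; with |ZU| = 27.5, U = (28.04, -15.57). ∠ZUC = 72.6° gives UC at 121.5° from the x-axis; with |UC| = 21.1, C = (17.01, 2.419). Then |VC| = |C − V| = 17.18.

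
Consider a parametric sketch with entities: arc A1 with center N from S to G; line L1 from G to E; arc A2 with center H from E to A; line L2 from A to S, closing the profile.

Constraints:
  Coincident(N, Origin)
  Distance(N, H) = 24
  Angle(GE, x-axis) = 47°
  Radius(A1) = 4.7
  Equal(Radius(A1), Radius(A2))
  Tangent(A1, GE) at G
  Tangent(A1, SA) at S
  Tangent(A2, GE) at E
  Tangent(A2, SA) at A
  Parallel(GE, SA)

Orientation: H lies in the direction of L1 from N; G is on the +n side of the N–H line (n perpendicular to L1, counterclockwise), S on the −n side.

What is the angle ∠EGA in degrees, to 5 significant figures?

21.389°

The slot axis is L1's direction at 47.0°, so u = (cos 47.0°, sin 47.0°) = (0.68200, 0.73135) and n = (−sin 47.0°, cos 47.0°) = (-0.73135, 0.68200). N is at the origin and H lies 24.0 along u from N, so H = 24.0·u = (16.368, 17.552). Tangency of A1 to both parallel lines with radius 4.7 puts G and S at N ± 4.7·n: G = (-3.4374, 3.2054), S = (3.4374, -3.2054). Equal radii place E and A the same way about H: E = H + 4.7·n = (12.931, 20.758), A = H − 4.7·n = (19.805, 14.347). Then cos ∠EGA = GE·GA / (|GE||GA|), giving 21.389°.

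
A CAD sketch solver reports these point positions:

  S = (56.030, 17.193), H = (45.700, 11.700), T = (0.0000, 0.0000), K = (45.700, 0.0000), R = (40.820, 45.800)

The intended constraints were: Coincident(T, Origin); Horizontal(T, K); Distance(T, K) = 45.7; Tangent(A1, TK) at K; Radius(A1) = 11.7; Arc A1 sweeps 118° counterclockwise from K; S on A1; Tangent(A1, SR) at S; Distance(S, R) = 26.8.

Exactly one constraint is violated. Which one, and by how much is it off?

Distance(S, R) = 26.8 — off by 5.60.

T = (0.00, 0.00) ✓; T.y = 0.00, K.y = 0.00 ✓; |TK| = 45.70 ✓; ∠(HK, KT) = 90.00° ✓; |HK| = 11.70 ✓; bearing(H→S) − bearing(H→K) = 118.0° ✓; |HS| = 11.70 ✓; ∠(HS, SR) = 90.00° ✓; |SR| = 32.40 ✗.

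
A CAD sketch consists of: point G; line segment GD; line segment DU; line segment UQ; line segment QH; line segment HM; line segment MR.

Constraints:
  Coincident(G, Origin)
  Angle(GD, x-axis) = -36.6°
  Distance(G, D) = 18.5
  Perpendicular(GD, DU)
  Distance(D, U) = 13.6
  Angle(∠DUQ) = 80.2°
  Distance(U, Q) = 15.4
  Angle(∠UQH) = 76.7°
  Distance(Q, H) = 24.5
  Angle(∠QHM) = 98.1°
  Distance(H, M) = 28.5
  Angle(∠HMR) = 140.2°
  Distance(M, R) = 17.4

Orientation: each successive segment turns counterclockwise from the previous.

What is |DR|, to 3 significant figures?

33.5

G is at the origin; GD runs at -36.6° with length 18.5, so D = (14.9, -11.0). GD ⟂ DU, so DU runs at 53.4°; with |DU| = 13.6, U = (23.0, -0.112). ∠DUQ = 80.2° gives UQ at 153° from the x-axis; with |UQ| = 15.4, Q = (9.21, 6.83). ∠UQH = 76.7° gives QH at -104° from the x-axis; with |QH| = 24.5, H = (3.50, -17.0). ∠QHM = 98.1° gives HM at -21.6° from the x-axis; with |HM| = 28.5, M = (30.0, -27.5). ∠HMR = 140.2° gives MR at 18.2° from the x-axis; with |MR| = 17.4, R = (46.5, -22.0). Then |DR| = |R − D| = 33.5.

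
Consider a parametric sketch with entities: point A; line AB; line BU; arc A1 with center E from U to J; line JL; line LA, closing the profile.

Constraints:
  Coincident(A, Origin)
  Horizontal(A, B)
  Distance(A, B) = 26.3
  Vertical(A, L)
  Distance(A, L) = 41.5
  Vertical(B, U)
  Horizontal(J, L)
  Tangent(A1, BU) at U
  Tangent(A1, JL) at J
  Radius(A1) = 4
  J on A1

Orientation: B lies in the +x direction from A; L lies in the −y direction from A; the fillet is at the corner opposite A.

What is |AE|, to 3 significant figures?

43.6

A is at the origin; A and B share the same y with |AB| = 26.3 and B on the +x side, so B = (26.3, 0.00). A and L share the same x with |AL| = 41.5 and L on the −y side, so L = (0.00, -41.5). The virtual corner opposite A is at (26.3, -41.5). Tangency of A1 to BU means the radius EU is perpendicular to BU and the tangent condition forces EJ to be normal to JL, with radius 4.0, so the center E sits 4.0 in from both sides at E = (22.3, -37.5). Then |AE| = |E − A| = 43.6.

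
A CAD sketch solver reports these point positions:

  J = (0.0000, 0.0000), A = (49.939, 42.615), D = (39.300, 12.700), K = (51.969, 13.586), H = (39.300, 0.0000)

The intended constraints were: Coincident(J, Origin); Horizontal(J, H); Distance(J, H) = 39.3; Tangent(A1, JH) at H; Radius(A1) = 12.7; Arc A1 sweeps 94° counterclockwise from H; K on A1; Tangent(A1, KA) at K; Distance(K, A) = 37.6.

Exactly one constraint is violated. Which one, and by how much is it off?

Distance(K, A) = 37.6 — off by 8.50.

J = (0.00, 0.00) ✓; J.y = 0.00, H.y = 0.00 ✓; |JH| = 39.30 ✓; ∠(DH, HJ) = 90.00° ✓; |DH| = 12.70 ✓; bearing(D→K) − bearing(D→H) = 94.00° ✓; |DK| = 12.70 ✓; ∠(DK, KA) = 90.00° ✓; |KA| = 29.10 ✗.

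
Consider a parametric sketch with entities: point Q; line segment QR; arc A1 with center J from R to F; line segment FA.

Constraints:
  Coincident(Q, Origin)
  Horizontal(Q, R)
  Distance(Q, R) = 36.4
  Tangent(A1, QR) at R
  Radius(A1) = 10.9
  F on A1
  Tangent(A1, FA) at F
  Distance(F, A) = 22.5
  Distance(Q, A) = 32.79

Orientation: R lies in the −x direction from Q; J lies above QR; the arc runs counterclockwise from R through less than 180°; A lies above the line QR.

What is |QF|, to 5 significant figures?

27.172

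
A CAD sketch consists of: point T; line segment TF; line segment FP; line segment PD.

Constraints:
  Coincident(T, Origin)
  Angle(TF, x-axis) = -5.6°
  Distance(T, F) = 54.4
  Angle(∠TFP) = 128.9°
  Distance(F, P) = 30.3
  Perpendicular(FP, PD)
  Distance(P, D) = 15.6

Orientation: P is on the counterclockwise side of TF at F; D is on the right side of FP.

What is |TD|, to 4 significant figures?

86.67

T is at the origin; TF runs at -5.6° with length 54.4, so F = 54.4·(cos -5.6°, sin -5.6°) = (54.14, -5.309). ∠TFP = 128.9°, so FP runs at -5.6° + (180° − 128.9°) = 45.50° from the x-axis; with |FP| = 30.3, P = F + 30.3·(cos 45.50°, sin 45.50°) = (75.38, 16.30). FP is perpendicular to PD; with |PD| = 15.6 on the right of FP, D = P + 15.6·(0.7133, -0.7009) = (86.50, 5.369). Then |TD| = |D − T| = 86.67.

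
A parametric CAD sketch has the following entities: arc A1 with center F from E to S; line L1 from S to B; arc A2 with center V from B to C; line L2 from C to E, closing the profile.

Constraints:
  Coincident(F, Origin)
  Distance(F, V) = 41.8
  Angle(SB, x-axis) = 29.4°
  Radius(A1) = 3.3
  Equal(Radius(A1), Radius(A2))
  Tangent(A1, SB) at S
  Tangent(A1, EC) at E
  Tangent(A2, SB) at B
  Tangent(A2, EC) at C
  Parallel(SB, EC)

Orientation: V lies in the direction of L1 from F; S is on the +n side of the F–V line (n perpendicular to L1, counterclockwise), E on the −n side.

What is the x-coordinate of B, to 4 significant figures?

34.80

Tangency of A1 to both parallel lines with radius 3.3 puts S and E at F ± 3.3·n: S = (-1.620, 2.875), E = (1.620, -2.875). Equal radii place B and C the same way about V: B = V + 3.3·n = (34.80, 23.39), C = V − 3.3·n = (38.04, 17.64). So B.x = 34.80.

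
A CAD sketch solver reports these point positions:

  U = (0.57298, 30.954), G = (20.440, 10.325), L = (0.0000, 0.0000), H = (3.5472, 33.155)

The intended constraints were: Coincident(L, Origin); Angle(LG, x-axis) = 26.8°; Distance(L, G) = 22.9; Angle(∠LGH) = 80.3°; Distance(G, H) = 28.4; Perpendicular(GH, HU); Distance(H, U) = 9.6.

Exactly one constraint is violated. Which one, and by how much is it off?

Distance(H, U) = 9.6 — off by 5.90.

L = (0.00, 0.00) ✓; LG at 26.80° ✓; |LG| = 22.90 ✓; ∠LGH = 80.30° ✓; |GH| = 28.40 ✓; ∠(GH, HU) = 90.00° ✓; |HU| = 3.700 ✗.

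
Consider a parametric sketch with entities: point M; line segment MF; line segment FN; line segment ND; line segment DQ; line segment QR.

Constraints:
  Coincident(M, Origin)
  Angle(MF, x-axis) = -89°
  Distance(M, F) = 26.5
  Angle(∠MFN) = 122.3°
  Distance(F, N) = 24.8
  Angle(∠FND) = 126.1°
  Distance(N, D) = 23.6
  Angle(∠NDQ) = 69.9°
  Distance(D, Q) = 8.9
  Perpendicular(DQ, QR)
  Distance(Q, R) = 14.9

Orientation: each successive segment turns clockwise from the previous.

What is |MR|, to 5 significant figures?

42.981

∠NDQ = 69.9° gives DQ at 49.300° from the x-axis; with |DQ| = 8.9, Q = (-36.553, -25.061). The perpendicularity gives QR at right angles to DQ, so QR runs at -40.700°; with |QR| = 14.9, R = (-25.257, -34.777). Then |MR| = |R − M| = 42.981.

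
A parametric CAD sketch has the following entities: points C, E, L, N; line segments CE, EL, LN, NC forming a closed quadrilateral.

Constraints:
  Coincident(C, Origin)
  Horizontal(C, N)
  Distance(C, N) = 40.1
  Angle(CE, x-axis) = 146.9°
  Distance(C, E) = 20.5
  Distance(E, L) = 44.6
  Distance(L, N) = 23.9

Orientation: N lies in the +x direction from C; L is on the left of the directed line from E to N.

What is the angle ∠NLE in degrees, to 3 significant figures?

113°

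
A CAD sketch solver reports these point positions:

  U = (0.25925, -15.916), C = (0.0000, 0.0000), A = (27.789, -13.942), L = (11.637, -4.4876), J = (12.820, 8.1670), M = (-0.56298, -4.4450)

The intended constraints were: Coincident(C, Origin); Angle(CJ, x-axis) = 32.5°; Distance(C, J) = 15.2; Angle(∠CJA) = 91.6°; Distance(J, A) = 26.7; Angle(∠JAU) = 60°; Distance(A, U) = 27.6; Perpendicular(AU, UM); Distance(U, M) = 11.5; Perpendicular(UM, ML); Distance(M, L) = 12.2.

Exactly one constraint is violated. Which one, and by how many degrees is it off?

Perpendicular(UM, ML) — off by 4.30°.

C = (0.00, 0.00) ✓; CJ at 32.50° ✓; |CJ| = 15.20 ✓; ∠CJA = 91.60° ✓; |JA| = 26.70 ✓; ∠JAU = 60.00° ✓; |AU| = 27.60 ✓; ∠(AU, UM) = 90.00° ✓; |UM| = 11.50 ✓; ∠(UM, ML) = 94.30° ✗; |ML| = 12.20 ✓.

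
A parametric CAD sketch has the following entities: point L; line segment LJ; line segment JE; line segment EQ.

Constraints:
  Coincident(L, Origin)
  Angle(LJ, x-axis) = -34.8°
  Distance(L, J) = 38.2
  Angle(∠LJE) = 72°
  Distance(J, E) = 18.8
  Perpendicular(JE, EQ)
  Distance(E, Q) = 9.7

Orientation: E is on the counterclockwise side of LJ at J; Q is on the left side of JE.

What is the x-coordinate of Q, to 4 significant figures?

27.52

∠LJE = 72.0°, so JE runs at -34.8° + (180° − 72.0°) = 73.20° from the x-axis; with |JE| = 18.8, E = J + 18.8·(cos 73.20°, sin 73.20°) = (36.80, -3.804). JE ⟂ EQ; with |EQ| = 9.7 on the left of JE, Q = E + 9.7·(-0.9573, 0.2890) = (27.52, -1.000). So Q.x = 27.52.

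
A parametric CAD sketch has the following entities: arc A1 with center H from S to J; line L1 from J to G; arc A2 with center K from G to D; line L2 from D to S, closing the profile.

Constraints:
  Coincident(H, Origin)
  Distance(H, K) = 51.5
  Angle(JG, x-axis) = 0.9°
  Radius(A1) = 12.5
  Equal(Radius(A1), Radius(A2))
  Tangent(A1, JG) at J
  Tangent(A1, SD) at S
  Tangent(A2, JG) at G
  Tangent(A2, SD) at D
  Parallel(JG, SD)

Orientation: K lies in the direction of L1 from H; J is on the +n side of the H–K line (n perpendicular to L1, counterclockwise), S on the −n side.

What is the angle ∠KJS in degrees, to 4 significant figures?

76.36°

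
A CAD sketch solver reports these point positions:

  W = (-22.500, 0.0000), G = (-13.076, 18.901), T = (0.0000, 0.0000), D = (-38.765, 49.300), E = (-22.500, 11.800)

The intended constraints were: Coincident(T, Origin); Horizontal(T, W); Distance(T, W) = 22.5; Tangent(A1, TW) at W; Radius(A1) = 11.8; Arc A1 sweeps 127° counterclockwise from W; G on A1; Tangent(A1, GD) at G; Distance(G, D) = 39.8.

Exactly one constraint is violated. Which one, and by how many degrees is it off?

Tangent(A1, GD) at G — off by 3.20°.

T = (0.00, 0.00) ✓; T.y = 0.00, W.y = 0.00 ✓; |TW| = 22.50 ✓; ∠(EW, WT) = 90.00° ✓; |EW| = 11.80 ✓; bearing(E→G) − bearing(E→W) = 127.0° ✓; |EG| = 11.80 ✓; ∠(EG, GD) = 86.80° ✗; |GD| = 39.80 ✓.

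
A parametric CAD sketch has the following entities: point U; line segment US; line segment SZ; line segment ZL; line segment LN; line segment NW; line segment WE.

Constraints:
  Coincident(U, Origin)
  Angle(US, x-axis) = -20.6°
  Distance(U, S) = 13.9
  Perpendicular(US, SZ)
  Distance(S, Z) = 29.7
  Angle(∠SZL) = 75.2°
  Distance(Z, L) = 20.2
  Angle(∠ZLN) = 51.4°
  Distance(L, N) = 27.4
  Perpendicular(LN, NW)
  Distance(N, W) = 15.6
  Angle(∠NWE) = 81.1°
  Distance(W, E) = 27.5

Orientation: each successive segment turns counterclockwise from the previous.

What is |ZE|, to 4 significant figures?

13.14

U is at the origin; US runs at -20.6° with length 13.9, so S = (13.01, -4.891). US is perpendicular to SZ, so SZ runs at 69.40°; with |SZ| = 29.7, Z = (23.46, 22.91). ∠SZL = 75.2° gives ZL at 174.2° from the x-axis; with |ZL| = 20.2, L = (3.364, 24.95). ∠ZLN = 51.4° gives LN at -57.20° from the x-axis; with |LN| = 27.4, N = (18.21, 1.920). LN is perpendicular to NW, so NW runs at 32.80°; with |NW| = 15.6, W = (31.32, 10.37). ∠NWE = 81.1° gives WE at 131.7° from the x-axis; with |WE| = 27.5, E = (13.03, 30.90). Then |ZE| = |E − Z| = 13.14.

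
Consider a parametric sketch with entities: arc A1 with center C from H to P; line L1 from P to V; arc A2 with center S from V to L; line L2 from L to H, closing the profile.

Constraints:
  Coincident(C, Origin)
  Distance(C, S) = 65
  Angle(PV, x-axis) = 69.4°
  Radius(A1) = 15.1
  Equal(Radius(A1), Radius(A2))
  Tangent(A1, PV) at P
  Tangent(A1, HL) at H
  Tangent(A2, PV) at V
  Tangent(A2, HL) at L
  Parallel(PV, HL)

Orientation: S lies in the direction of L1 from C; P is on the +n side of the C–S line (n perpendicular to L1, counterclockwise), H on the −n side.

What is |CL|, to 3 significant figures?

66.7

Tangency of A1 to both parallel lines with radius 15.1 puts P and H at C ± 15.1·n: P = (-14.1, 5.31), H = (14.1, -5.31). Equal radii place V and L the same way about S: V = S + 15.1·n = (8.74, 66.2), L = S − 15.1·n = (37.0, 55.5). Then |CL| = |L − C| = 66.7.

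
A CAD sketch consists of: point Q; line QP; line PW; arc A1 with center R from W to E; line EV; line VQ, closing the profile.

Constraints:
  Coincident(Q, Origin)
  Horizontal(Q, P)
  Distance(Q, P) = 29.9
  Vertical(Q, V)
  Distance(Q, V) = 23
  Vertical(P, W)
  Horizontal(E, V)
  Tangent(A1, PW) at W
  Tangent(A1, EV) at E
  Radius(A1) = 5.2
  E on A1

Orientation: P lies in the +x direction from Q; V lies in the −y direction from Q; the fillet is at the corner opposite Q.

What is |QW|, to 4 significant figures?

34.80

The virtual corner opposite Q is at (29.90, -23.00). Tangency of A1 to PW means the radius RW is perpendicular to PW and since A1 is tangent to EV there, RE ⟂ EV, with radius 5.2, so the center R sits 5.2 in from both sides at R = (24.70, -17.80). That places the tangent points at W = (29.90, -17.80) on PW and E = (24.70, -23.00) on EV. Then |QW| = |W − Q| = 34.80.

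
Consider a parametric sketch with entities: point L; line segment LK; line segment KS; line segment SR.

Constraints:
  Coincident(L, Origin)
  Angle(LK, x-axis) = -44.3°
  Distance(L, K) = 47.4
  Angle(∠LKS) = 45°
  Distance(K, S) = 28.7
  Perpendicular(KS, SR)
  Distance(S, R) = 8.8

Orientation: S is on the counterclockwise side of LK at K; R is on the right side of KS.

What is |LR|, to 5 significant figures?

42.590

∠LKS = 45.0°, so KS runs at -44.3° + (180° − 45.0°) = 90.700° from the x-axis; with |KS| = 28.7, S = K + 28.7·(cos 90.700°, sin 90.700°) = (33.573, -4.4070). KS ⟂ SR; with |SR| = 8.8 on the right of KS, R = S + 8.8·(0.99993, 0.012217) = (42.373, -4.2995). Then |LR| = |R − L| = 42.590.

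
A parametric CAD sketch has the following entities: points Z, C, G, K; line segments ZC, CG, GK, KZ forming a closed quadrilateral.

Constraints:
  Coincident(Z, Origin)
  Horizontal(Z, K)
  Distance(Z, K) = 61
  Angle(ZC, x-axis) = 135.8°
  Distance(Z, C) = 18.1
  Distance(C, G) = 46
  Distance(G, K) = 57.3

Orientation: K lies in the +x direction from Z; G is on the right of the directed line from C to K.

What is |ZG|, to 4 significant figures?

28.92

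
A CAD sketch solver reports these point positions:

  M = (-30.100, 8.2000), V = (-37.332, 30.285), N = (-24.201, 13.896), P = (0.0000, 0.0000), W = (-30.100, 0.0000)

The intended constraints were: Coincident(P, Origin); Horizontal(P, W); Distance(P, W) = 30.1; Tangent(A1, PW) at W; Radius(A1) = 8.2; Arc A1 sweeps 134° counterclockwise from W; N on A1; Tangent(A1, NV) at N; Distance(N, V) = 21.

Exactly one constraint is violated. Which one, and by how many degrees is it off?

Tangent(A1, NV) at N — off by 5.30°.

P = (0.00, 0.00) ✓; P.y = 0.00, W.y = 0.00 ✓; |PW| = 30.10 ✓; ∠(MW, WP) = 90.00° ✓; |MW| = 8.200 ✓; bearing(M→N) − bearing(M→W) = 134.0° ✓; |MN| = 8.200 ✓; ∠(MN, NV) = 95.30° ✗; |NV| = 21.00 ✓.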